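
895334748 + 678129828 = 1573464576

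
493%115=33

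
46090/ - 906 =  - 51+58/453 = - 50.87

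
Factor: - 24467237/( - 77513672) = 2^( - 3) * 163^( - 1)*1193^1*20509^1*59443^( - 1)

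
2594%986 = 622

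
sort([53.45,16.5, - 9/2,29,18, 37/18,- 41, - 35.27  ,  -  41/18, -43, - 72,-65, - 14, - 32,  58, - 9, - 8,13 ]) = [ - 72, - 65 , - 43, -41, - 35.27,-32, - 14 , - 9, - 8, - 9/2,-41/18  ,  37/18,13, 16.5,18,29,53.45,58 ]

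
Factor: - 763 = -7^1*109^1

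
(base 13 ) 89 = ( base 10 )113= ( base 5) 423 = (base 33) 3e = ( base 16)71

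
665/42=15 + 5/6 = 15.83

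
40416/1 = 40416 = 40416.00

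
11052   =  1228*9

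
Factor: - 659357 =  - 19^1*34703^1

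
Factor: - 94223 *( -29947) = 2821696181 = 59^1*1597^1*29947^1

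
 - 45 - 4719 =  - 4764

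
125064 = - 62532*( - 2 ) 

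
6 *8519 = 51114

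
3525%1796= 1729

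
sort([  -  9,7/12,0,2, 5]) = [ - 9,0, 7/12, 2,5 ] 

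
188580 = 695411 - 506831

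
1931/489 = 1931/489 = 3.95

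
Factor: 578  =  2^1*17^2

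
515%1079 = 515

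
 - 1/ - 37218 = 1/37218= 0.00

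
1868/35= 1868/35 = 53.37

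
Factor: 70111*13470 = 944395170=2^1*3^1*5^1*449^1*70111^1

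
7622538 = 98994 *77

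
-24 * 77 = - 1848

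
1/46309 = 1/46309=0.00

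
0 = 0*8333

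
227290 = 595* 382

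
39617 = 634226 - 594609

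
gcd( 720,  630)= 90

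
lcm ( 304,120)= 4560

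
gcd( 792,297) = 99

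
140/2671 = 140/2671 = 0.05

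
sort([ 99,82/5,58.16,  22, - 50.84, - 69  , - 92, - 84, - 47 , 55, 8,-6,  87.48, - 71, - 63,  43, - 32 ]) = [ - 92, - 84, - 71, - 69,-63, - 50.84,-47 , - 32, - 6,8,  82/5,22,43,  55,  58.16,87.48 , 99] 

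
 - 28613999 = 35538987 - 64152986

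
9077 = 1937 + 7140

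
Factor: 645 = 3^1*5^1*43^1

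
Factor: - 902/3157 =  -2/7 = - 2^1*7^ ( - 1) 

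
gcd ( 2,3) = 1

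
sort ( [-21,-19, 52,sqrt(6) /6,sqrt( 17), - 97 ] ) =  [-97, - 21,-19 , sqrt( 6) /6, sqrt( 17 ), 52] 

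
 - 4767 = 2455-7222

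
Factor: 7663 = 79^1*97^1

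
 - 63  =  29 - 92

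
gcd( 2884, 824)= 412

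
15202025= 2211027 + 12990998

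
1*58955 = 58955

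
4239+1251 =5490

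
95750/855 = 111 + 169/171 = 111.99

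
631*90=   56790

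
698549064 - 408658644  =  289890420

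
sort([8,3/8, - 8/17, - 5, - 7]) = [ - 7,  -  5, - 8/17, 3/8,8 ]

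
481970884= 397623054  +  84347830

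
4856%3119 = 1737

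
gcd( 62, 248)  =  62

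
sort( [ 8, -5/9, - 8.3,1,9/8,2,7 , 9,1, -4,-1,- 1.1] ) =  [ - 8.3, - 4,-1.1, - 1, - 5/9,1,1,9/8, 2,7  ,  8,9 ] 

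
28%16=12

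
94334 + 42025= 136359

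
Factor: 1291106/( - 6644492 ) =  - 2^( - 1)*  367^1 * 1759^1*1661123^(-1) = - 645553/3322246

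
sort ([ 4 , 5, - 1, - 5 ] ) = [-5 , - 1,4,  5 ] 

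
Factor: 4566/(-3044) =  -3/2 = - 2^( - 1) * 3^1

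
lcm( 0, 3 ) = 0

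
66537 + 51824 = 118361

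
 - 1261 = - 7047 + 5786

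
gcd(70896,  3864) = 168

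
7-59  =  -52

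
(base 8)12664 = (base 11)41a1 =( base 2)1010110110100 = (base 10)5556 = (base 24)9FC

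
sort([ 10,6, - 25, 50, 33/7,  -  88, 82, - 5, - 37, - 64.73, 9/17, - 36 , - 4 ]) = [-88 , - 64.73, - 37, - 36, - 25, - 5, - 4 , 9/17, 33/7, 6 , 10, 50, 82]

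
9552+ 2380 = 11932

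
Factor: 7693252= 2^2*7^1*19^1*14461^1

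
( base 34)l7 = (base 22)1AH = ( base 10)721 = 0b1011010001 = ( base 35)KL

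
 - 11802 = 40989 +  - 52791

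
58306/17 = 3429+13/17 = 3429.76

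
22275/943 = 23 +586/943= 23.62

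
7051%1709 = 215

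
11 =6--5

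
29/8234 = 29/8234 = 0.00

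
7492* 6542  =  49012664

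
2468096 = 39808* 62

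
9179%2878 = 545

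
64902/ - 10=- 32451/5 = -6490.20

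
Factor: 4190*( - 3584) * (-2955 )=44375116800  =  2^10*3^1*5^2*7^1*197^1*419^1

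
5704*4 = 22816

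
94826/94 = 47413/47 = 1008.79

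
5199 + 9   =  5208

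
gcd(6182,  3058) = 22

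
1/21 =1/21 = 0.05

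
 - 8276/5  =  - 8276/5= - 1655.20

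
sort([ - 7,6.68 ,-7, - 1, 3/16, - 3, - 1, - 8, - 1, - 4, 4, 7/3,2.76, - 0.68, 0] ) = [ - 8, - 7, - 7, - 4, - 3, - 1, - 1, - 1, - 0.68,0, 3/16, 7/3 , 2.76,4,6.68]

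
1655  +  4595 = 6250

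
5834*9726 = 56741484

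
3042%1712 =1330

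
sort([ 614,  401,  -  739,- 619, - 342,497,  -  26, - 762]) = [  -  762,  -  739, - 619, -342,  -  26, 401, 497, 614 ]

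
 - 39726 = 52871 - 92597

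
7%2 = 1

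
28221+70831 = 99052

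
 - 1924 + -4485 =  -6409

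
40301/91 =40301/91 =442.87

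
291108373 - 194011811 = 97096562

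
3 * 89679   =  269037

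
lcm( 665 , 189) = 17955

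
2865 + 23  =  2888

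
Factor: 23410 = 2^1*5^1*2341^1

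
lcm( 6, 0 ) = 0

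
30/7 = 30/7 = 4.29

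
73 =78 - 5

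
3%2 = 1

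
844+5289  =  6133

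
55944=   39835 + 16109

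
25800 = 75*344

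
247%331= 247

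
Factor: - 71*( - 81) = 5751 = 3^4*71^1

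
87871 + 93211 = 181082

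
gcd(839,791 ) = 1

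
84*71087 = 5971308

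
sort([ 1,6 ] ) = [ 1,6 ]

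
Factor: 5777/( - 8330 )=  - 2^( - 1 )*5^( - 1 )*7^( - 2)*17^(-1 )*53^1*109^1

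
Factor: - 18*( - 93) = 1674 = 2^1*3^3 * 31^1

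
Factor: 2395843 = 19^1*126097^1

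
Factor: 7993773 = 3^2*79^1*11243^1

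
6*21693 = 130158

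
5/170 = 1/34 = 0.03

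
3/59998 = 3/59998 = 0.00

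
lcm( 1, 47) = 47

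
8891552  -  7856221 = 1035331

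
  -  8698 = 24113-32811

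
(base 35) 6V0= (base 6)103015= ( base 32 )87J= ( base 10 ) 8435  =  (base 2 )10000011110011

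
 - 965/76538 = - 1 + 75573/76538 = - 0.01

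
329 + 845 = 1174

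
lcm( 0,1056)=0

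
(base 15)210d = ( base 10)6988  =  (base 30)7ms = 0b1101101001100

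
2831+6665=9496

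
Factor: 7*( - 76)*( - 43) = 2^2*7^1 * 19^1*43^1=22876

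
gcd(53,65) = 1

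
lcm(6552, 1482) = 124488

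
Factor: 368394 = 2^1*3^1*13^1*4723^1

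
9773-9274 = 499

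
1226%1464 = 1226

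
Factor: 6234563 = 17^1*257^1 * 1427^1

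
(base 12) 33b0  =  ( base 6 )42340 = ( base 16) 1674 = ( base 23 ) ajl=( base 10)5748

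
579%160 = 99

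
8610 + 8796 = 17406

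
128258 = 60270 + 67988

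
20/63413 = 20/63413= 0.00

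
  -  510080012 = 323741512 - 833821524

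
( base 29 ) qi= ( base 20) 1ic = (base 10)772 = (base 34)MO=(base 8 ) 1404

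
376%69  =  31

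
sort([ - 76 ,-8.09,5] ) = [ - 76,-8.09, 5]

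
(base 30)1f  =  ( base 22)21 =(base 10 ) 45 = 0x2d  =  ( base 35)1A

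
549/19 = 549/19 = 28.89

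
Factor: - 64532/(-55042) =2^1* 17^1*29^( - 1) = 34/29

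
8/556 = 2/139 = 0.01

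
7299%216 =171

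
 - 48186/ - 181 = 266 + 40/181 = 266.22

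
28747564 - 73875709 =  - 45128145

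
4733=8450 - 3717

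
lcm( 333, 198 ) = 7326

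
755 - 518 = 237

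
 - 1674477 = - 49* 34173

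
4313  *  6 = 25878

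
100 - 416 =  - 316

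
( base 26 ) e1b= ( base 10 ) 9501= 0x251d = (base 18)1b5f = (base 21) 10B9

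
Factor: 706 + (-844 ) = - 2^1*3^1*23^1 = - 138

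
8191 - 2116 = 6075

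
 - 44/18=  -  3 + 5/9 = - 2.44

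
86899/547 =86899/547 = 158.86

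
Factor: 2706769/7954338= 2^( - 1)*3^( - 1)*7^(- 1 )*13^1*189389^( - 1) *208213^1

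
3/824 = 3/824=0.00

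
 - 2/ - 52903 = 2/52903 = 0.00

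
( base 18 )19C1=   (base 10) 8965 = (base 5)241330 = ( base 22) IBB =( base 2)10001100000101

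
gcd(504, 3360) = 168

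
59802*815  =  48738630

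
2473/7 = 353 + 2/7 = 353.29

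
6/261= 2/87 = 0.02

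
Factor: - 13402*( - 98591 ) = 2^1*19^1*5189^1*6701^1  =  1321316582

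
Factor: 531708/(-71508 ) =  - 101^(-1) * 751^1 = - 751/101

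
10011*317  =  3173487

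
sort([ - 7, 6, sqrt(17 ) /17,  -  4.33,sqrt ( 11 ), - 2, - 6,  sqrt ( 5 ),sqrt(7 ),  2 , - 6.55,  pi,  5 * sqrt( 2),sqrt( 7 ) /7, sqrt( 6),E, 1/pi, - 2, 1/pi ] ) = [ - 7, - 6.55 , - 6,  -  4.33, - 2,  -  2, sqrt( 17 ) /17,1/pi,1/pi,sqrt(7 )/7 , 2,sqrt( 5 ),sqrt(6), sqrt(7),  E, pi, sqrt(11 ), 6,5*sqrt( 2)] 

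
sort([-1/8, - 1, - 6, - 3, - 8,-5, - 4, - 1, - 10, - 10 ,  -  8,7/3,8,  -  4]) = [ - 10  ,-10,-8, - 8, - 6, - 5, - 4, -4, -3, - 1, - 1, - 1/8,7/3, 8 ] 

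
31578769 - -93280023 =124858792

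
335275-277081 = 58194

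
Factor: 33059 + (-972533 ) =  - 939474 = -  2^1*3^2*19^1 * 41^1 * 67^1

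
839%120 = 119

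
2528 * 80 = 202240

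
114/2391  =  38/797=0.05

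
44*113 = 4972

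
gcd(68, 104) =4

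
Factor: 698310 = 2^1*3^2* 5^1 * 7759^1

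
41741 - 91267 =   -  49526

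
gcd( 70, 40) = 10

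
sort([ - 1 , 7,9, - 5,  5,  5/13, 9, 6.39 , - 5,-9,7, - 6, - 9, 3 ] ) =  [-9, - 9, - 6, -5,-5, - 1,5/13,3,5, 6.39, 7, 7, 9, 9 ] 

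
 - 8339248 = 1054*(-7912 )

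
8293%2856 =2581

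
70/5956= 35/2978  =  0.01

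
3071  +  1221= 4292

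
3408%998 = 414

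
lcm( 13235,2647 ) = 13235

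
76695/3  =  25565  =  25565.00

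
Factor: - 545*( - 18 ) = 2^1*3^2 * 5^1*109^1 = 9810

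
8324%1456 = 1044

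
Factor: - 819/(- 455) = 3^2*5^( - 1) = 9/5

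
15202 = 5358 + 9844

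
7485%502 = 457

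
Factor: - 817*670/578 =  - 273695/289= - 5^1*17^(- 2 )*19^1*43^1*67^1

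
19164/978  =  19 + 97/163 =19.60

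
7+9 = 16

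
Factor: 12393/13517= 3^6* 7^( - 1) * 17^1*1931^( - 1 ) 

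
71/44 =1 + 27/44 =1.61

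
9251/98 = 94 + 39/98 = 94.40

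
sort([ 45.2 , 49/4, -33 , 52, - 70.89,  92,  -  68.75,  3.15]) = [  -  70.89, - 68.75,-33,3.15,  49/4,45.2,52 , 92 ]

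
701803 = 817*859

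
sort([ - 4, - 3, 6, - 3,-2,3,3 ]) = [ - 4, - 3, - 3, - 2,3, 3,6]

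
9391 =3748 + 5643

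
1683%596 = 491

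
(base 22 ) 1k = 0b101010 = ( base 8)52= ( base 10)42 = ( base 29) 1d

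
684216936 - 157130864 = 527086072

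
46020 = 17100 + 28920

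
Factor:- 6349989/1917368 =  - 2^(-3 ) *3^1 * 239671^(-1 )*  2116663^1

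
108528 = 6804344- 6695816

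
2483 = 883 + 1600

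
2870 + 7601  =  10471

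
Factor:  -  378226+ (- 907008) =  - 1285234 = - 2^1*17^1*103^1*367^1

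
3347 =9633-6286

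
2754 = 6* 459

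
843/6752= 843/6752 =0.12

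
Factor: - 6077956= - 2^2*193^1*7873^1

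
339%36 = 15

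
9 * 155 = 1395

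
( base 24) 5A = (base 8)202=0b10000010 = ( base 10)130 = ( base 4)2002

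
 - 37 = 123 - 160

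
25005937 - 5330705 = 19675232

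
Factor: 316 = 2^2*79^1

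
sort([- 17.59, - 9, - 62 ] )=[ - 62, - 17.59,-9 ] 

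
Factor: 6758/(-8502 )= - 31/39  =  -3^( - 1)*13^ (-1)*31^1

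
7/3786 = 7/3786 = 0.00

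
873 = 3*291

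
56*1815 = 101640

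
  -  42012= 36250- 78262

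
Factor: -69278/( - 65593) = 94/89  =  2^1*47^1 * 89^( - 1 )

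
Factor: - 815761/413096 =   -  2^( - 3 )*191^1*4271^1*51637^( - 1)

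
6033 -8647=-2614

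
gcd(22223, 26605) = 313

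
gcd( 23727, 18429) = 3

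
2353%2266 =87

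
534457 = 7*76351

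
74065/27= 2743 + 4/27 = 2743.15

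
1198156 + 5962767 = 7160923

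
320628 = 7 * 45804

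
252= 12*21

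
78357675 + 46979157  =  125336832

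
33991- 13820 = 20171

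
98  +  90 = 188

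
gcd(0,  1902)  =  1902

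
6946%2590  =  1766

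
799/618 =1 + 181/618 = 1.29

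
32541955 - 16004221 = 16537734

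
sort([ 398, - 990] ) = [-990, 398 ] 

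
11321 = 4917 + 6404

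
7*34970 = 244790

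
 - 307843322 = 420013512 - 727856834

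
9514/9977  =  9514/9977 = 0.95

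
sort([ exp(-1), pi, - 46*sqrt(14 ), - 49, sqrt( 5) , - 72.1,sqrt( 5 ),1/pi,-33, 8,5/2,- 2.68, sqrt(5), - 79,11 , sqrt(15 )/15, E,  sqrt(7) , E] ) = [ - 46*sqrt(14), - 79, - 72.1, - 49, - 33,  -  2.68,sqrt(15)/15,  1/pi, exp(  -  1), sqrt( 5),sqrt(5), sqrt( 5),5/2, sqrt(7 ),E,E,pi,8,11]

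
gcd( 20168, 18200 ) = 8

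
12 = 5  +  7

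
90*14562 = 1310580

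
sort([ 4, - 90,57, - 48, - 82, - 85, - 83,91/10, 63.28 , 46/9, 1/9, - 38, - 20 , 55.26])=[ - 90 , - 85,-83, - 82,-48, - 38 , -20,  1/9,4, 46/9,91/10,55.26,57,63.28 ]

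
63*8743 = 550809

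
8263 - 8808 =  -545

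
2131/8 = 266+3/8 = 266.38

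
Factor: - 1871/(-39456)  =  2^(-5)*3^(- 2)*137^( - 1)*1871^1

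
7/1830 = 7/1830= 0.00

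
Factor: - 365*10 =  - 2^1 *5^2 *73^1 = - 3650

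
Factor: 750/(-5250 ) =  - 7^( -1 ) = - 1/7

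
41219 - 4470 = 36749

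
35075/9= 3897  +  2/9 =3897.22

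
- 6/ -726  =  1/121  =  0.01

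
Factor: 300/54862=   150/27431=2^1 * 3^1*5^2*27431^(  -  1 ) 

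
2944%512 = 384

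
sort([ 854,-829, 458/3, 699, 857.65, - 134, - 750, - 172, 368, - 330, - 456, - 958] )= [ - 958,-829, - 750,-456, - 330, - 172 ,-134  ,  458/3, 368,699, 854, 857.65] 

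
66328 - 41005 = 25323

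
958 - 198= 760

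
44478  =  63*706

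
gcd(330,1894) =2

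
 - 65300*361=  - 23573300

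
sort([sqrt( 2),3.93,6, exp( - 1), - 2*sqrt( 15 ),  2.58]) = [ - 2*sqrt(15 ),exp(  -  1 ) , sqrt( 2 ), 2.58,3.93,6]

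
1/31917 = 1/31917 = 0.00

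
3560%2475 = 1085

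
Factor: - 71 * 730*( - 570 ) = 2^2  *3^1*5^2 * 19^1*71^1*73^1 = 29543100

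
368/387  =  368/387 = 0.95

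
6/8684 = 3/4342= 0.00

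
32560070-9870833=22689237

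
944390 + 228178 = 1172568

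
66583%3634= 1171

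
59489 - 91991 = -32502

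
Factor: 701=701^1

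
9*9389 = 84501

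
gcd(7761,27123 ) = 3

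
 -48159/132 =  - 16053/44 = -364.84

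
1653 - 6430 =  - 4777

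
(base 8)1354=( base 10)748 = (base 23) 19C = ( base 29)PN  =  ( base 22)1C0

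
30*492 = 14760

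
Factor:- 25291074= - 2^1 * 3^1 * 29^1*191^1 * 761^1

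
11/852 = 11/852 = 0.01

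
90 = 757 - 667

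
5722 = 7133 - 1411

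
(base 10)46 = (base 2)101110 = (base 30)1G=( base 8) 56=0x2E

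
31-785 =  - 754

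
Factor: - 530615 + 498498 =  - 32117 = -32117^1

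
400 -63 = 337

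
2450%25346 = 2450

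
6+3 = 9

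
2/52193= 2/52193= 0.00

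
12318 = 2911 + 9407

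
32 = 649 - 617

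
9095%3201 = 2693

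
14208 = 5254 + 8954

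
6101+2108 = 8209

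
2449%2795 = 2449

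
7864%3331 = 1202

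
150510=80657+69853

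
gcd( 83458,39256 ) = 2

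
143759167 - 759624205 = - 615865038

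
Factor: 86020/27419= 2^2*5^1*7^( - 1)*11^1*17^1*23^1*3917^( - 1) 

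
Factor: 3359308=2^2 * 191^1*4397^1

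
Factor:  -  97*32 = - 3104 =-  2^5*97^1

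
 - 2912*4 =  - 11648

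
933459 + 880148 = 1813607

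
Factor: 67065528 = 2^3*3^1*2794397^1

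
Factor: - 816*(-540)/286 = 2^5*3^4* 5^1*11^( - 1)*13^( - 1)*17^1  =  220320/143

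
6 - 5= 1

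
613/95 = 6 + 43/95 =6.45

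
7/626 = 7/626 = 0.01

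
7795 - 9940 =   -  2145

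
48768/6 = 8128  =  8128.00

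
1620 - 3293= -1673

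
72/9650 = 36/4825 = 0.01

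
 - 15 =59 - 74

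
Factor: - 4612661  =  -17^1*271333^1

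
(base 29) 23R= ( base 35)1GB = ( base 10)1796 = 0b11100000100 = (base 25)2LL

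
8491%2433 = 1192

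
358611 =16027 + 342584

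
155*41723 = 6467065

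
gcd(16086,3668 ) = 14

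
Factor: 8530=2^1*5^1*853^1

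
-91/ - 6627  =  91/6627  =  0.01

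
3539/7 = 3539/7 = 505.57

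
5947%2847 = 253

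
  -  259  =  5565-5824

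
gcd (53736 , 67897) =1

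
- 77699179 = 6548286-84247465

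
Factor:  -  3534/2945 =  - 6/5 = -2^1*3^1*5^(- 1) 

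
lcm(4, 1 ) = 4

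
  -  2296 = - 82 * 28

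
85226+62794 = 148020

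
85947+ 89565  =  175512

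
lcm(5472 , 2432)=21888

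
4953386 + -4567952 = 385434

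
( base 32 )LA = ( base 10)682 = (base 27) P7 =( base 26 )106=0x2AA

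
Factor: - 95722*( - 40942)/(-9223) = - 3919050124/9223 = - 2^2*11^2*19^1*23^( - 1)*229^1*401^(-1)*1861^1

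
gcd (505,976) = 1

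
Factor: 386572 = 2^2*96643^1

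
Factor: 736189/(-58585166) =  - 2^( - 1) * 37^1*101^1*197^1*29292583^( - 1)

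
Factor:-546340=- 2^2 * 5^1 * 59^1*463^1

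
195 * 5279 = 1029405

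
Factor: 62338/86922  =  3^(  -  2)  *11^ ( - 1)*71^1 = 71/99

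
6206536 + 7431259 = 13637795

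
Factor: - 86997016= - 2^3*10874627^1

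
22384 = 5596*4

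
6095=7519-1424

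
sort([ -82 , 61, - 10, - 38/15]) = [ - 82, - 10, - 38/15 , 61]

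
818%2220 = 818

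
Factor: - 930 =-2^1 *3^1 * 5^1*31^1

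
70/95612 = 35/47806 = 0.00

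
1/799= 1/799 = 0.00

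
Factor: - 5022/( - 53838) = 93/997=3^1 * 31^1*997^( - 1 ) 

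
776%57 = 35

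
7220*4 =28880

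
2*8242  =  16484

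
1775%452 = 419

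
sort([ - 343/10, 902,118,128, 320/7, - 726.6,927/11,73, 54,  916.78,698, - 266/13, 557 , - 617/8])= [ - 726.6, - 617/8 ,-343/10,  -  266/13,  320/7,54,73,927/11, 118, 128,  557,698,902,  916.78 ] 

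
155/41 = 3 + 32/41=3.78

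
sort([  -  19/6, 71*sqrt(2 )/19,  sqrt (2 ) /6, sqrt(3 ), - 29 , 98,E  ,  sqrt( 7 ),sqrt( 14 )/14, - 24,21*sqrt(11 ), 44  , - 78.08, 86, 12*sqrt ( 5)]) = [ - 78.08, - 29, - 24, - 19/6, sqrt(2 ) /6, sqrt( 14 ) /14,sqrt( 3 ), sqrt(7 ),E, 71*sqrt(2 ) /19, 12*sqrt(5 ),44,21 *sqrt( 11 ),86 , 98 ]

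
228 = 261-33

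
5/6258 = 5/6258 = 0.00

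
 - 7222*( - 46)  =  332212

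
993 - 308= 685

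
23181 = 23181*1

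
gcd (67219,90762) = 1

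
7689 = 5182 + 2507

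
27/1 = 27 = 27.00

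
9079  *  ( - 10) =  -90790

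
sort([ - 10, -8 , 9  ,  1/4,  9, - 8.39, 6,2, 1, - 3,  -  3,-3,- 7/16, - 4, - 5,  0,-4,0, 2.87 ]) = [  -  10 ,  -  8.39 , - 8, - 5,-4,-4,-3,  -  3, - 3, - 7/16,0,0,1/4, 1,2,  2.87,  6, 9,  9]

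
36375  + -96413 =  - 60038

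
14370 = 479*30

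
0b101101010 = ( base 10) 362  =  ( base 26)DO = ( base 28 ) cq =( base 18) 122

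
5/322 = 5/322 = 0.02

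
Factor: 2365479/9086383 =3^2*73^(- 1 ) * 433^1*607^1*124471^( - 1) 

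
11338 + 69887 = 81225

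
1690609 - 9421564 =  - 7730955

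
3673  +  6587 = 10260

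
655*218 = 142790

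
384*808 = 310272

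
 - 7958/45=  - 177 + 7/45 = - 176.84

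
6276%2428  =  1420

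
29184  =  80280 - 51096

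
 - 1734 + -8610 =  - 10344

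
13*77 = 1001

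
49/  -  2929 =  - 49/2929 = - 0.02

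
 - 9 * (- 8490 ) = 76410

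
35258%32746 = 2512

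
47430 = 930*51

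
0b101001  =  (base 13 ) 32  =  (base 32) 19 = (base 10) 41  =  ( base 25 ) 1G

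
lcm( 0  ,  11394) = 0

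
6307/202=31+ 45/202 = 31.22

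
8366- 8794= - 428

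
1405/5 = 281 = 281.00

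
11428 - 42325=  - 30897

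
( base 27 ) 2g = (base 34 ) 22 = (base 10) 70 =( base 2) 1000110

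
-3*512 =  - 1536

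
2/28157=2/28157=0.00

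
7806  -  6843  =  963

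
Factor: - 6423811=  - 6423811^1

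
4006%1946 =114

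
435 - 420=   15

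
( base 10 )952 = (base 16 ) 3b8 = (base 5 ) 12302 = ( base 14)4C0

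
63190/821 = 76 + 794/821 = 76.97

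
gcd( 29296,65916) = 7324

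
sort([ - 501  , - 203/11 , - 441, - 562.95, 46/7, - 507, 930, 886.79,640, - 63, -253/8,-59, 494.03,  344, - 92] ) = [ - 562.95, - 507, - 501, - 441, - 92,-63, - 59, - 253/8, - 203/11, 46/7,344,494.03,640,  886.79, 930 ]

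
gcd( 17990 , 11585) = 35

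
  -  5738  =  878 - 6616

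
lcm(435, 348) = 1740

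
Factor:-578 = - 2^1*17^2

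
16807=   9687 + 7120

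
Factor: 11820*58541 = 2^2*3^1*5^1*7^1 * 197^1*8363^1 = 691954620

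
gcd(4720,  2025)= 5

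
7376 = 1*7376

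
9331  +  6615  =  15946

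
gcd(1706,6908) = 2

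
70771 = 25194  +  45577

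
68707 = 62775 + 5932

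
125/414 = 125/414 = 0.30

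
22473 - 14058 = 8415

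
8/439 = 8/439 = 0.02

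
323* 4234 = 1367582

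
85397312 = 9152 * 9331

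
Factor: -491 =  - 491^1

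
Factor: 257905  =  5^1*51581^1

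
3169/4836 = 3169/4836  =  0.66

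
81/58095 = 9/6455  =  0.00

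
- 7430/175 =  - 1486/35 = - 42.46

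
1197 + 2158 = 3355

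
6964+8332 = 15296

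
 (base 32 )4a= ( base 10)138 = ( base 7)255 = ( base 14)9c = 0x8a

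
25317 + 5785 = 31102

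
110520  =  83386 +27134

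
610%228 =154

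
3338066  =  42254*79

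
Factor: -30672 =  -2^4 * 3^3 * 71^1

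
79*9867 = 779493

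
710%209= 83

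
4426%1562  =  1302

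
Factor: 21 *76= 1596 = 2^2 * 3^1 * 7^1 * 19^1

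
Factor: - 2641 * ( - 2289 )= 6045249 = 3^1*7^1*19^1*109^1*139^1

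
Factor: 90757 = 47^1 * 1931^1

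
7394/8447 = 7394/8447 = 0.88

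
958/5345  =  958/5345 = 0.18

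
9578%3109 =251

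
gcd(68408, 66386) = 2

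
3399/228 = 1133/76 = 14.91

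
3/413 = 3/413 = 0.01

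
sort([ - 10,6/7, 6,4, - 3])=[-10, - 3,6/7, 4, 6]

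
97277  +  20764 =118041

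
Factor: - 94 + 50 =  - 2^2*11^1= -44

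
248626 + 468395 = 717021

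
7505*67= 502835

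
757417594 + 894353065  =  1651770659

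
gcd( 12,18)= 6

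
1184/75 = 15 + 59/75 = 15.79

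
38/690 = 19/345 = 0.06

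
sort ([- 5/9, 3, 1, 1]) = [ - 5/9,  1, 1 , 3 ] 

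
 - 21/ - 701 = 21/701 = 0.03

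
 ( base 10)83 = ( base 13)65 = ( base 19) 47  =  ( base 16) 53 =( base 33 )2h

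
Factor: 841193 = 841193^1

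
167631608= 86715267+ 80916341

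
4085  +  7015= 11100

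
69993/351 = 7777/39=199.41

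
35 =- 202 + 237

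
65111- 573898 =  - 508787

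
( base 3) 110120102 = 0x23CC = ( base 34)7vi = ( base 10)9164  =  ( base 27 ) CFB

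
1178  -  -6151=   7329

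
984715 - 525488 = 459227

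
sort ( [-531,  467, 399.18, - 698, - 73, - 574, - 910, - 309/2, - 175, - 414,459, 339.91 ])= [ - 910, - 698, - 574, - 531, - 414, - 175, - 309/2 , - 73,339.91, 399.18, 459,467]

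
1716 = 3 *572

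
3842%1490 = 862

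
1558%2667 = 1558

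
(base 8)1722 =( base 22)20a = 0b1111010010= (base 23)1JC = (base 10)978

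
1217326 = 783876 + 433450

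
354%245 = 109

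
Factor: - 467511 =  - 3^1*11^1*31^1 * 457^1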